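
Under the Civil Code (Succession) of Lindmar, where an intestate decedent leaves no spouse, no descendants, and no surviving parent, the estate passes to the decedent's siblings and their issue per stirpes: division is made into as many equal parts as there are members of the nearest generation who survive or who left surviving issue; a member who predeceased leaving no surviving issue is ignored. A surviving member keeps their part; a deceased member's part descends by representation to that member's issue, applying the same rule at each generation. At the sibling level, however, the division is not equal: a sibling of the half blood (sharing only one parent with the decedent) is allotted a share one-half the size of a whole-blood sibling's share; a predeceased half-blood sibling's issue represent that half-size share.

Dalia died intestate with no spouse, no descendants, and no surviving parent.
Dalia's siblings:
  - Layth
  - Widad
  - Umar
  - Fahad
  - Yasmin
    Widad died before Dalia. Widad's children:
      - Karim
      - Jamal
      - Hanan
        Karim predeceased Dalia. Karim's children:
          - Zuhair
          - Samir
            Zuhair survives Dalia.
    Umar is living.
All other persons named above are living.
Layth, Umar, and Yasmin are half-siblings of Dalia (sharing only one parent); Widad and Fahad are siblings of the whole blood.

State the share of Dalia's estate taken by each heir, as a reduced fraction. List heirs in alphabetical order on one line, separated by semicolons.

Fahad 2/7; Hanan 2/21; Jamal 2/21; Layth 1/7; Samir 1/21; Umar 1/7; Yasmin 1/7; Zuhair 1/21

No spouse, descendants, or parent survives, so the estate passes to Dalia's siblings per stirpes.
Half-blood siblings count for one-half the weight of whole-blood siblings at the initial division.
Dividing 1 in proportion to weights (total weight 7/2): Layth (weight 1/2) → 1/7; Widad (weight 1) → 2/7; Umar (weight 1/2) → 1/7; Fahad (weight 1) → 2/7; Yasmin (weight 1/2) → 1/7.
Layth is living and takes 1/7.
Widad predeceased; the 2/7 allotted to Widad's branch passes to Widad's issue by representation.
The 2/7 is divided into 3 equal shares of 2/21 among Karim, Jamal, Hanan.
Karim predeceased; the 2/21 allotted to Karim's branch passes to Karim's issue by representation.
The 2/21 is divided into 2 equal shares of 1/21 among Zuhair, Samir.
Zuhair is living and takes 1/21.
Samir is living and takes 1/21.
Jamal is living and takes 2/21.
Hanan is living and takes 2/21.
Umar is living and takes 1/7.
Fahad is living and takes 2/7.
Yasmin is living and takes 1/7.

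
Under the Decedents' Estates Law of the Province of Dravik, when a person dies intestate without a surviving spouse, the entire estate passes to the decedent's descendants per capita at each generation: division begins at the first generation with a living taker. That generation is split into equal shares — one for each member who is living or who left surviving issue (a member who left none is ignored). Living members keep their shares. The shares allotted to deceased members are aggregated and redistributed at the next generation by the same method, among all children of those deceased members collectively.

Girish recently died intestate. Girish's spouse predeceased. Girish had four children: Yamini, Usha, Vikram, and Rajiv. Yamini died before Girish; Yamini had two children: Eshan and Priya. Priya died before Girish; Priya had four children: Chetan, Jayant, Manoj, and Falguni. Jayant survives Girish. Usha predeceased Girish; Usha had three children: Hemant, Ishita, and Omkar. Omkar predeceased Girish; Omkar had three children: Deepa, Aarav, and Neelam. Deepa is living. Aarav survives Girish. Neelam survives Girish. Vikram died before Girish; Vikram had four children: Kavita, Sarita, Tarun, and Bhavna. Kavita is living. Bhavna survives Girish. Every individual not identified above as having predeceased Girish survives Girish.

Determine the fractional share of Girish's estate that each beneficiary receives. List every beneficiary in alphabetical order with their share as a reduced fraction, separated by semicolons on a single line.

Aarav 1/42; Bhavna 1/12; Chetan 1/42; Deepa 1/42; Eshan 1/12; Falguni 1/42; Hemant 1/12; Ishita 1/12; Jayant 1/42; Kavita 1/12; Manoj 1/42; Neelam 1/42; Rajiv 1/4; Sarita 1/12; Tarun 1/12

There is no surviving spouse, so the entire estate passes to Girish's descendants per capita at each generation.
At generation 1 (Yamini, Usha, Vikram, Rajiv) there are 4 shares of (1)/4 = 1/4 each.
Living: Rajiv — each takes 1/4.
Deceased: Yamini, Usha, and Vikram. Their combined 3/4 is pooled and carried to generation 2.
At generation 2 (Eshan, Priya, Hemant, Ishita, Omkar, Kavita, Sarita, Tarun, Bhavna) there are 9 shares of (3/4)/9 = 1/12 each.
Living: Eshan, Hemant, Ishita, Kavita, Sarita, Tarun, and Bhavna — each takes 1/12.
Deceased: Priya and Omkar. Their combined 1/6 is pooled and carried to generation 3.
At generation 3 (Chetan, Jayant, Manoj, Falguni, Deepa, Aarav, Neelam) there are 7 shares of (1/6)/7 = 1/42 each.
Living: Chetan, Jayant, Manoj, Falguni, Deepa, Aarav, and Neelam — each takes 1/42.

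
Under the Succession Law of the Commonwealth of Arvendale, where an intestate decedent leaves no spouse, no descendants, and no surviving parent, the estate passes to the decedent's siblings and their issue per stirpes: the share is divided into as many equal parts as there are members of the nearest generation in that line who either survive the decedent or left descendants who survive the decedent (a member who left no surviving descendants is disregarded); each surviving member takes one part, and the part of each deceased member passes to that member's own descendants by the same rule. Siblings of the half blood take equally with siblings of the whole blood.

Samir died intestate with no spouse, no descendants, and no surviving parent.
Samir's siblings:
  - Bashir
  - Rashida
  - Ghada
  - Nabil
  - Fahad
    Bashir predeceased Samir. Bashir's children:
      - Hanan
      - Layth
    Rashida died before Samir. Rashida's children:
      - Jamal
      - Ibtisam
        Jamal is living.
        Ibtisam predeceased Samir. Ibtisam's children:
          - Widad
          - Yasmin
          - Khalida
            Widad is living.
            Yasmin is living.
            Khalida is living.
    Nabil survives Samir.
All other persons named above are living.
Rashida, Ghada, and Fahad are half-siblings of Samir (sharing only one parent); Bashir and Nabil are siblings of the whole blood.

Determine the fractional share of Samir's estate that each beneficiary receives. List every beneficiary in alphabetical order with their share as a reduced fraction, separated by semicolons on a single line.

Fahad 1/5; Ghada 1/5; Hanan 1/10; Jamal 1/10; Khalida 1/30; Layth 1/10; Nabil 1/5; Widad 1/30; Yasmin 1/30

No spouse, descendants, or parent survives, so the estate passes to Samir's siblings per stirpes.
Half-blood and whole-blood siblings take equally under the stated rule.
The estate is divided into 5 equal shares of 1/5 among Bashir, Rashida, Ghada, Nabil, Fahad.
Bashir predeceased; the 1/5 allotted to Bashir's branch passes to Bashir's issue by representation.
The 1/5 is divided into 2 equal shares of 1/10 among Hanan, Layth.
Hanan is living and takes 1/10.
Layth is living and takes 1/10.
Rashida predeceased; the 1/5 allotted to Rashida's branch passes to Rashida's issue by representation.
The 1/5 is divided into 2 equal shares of 1/10 among Jamal, Ibtisam.
Jamal is living and takes 1/10.
Ibtisam predeceased; the 1/10 allotted to Ibtisam's branch passes to Ibtisam's issue by representation.
The 1/10 is divided into 3 equal shares of 1/30 among Widad, Yasmin, Khalida.
Widad is living and takes 1/30.
Yasmin is living and takes 1/30.
Khalida is living and takes 1/30.
Ghada is living and takes 1/5.
Nabil is living and takes 1/5.
Fahad is living and takes 1/5.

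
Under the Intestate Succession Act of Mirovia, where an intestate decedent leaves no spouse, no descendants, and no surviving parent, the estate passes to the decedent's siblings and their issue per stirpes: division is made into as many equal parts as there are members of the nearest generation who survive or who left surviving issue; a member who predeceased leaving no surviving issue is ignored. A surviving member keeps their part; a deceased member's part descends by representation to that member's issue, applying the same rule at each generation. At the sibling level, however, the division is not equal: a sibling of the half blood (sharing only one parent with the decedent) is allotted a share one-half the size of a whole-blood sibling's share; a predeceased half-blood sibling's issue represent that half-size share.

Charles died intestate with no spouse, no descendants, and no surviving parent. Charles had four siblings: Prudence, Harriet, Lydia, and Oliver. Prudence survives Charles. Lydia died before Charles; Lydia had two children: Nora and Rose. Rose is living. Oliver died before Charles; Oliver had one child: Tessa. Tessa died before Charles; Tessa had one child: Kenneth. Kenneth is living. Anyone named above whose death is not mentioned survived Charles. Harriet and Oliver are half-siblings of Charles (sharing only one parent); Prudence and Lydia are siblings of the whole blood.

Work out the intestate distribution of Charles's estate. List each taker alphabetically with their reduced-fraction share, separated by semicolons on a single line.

No spouse, descendants, or parent survives, so the estate passes to Charles's siblings per stirpes.
Half-blood siblings count for one-half the weight of whole-blood siblings at the initial division.
Dividing 1 in proportion to weights (total weight 3): Prudence (weight 1) → 1/3; Harriet (weight 1/2) → 1/6; Lydia (weight 1) → 1/3; Oliver (weight 1/2) → 1/6.
Prudence is living and takes 1/3.
Harriet is living and takes 1/6.
Lydia predeceased; the 1/3 allotted to Lydia's branch passes to Lydia's issue by representation.
The 1/3 is divided into 2 equal shares of 1/6 among Nora, Rose.
Nora is living and takes 1/6.
Rose is living and takes 1/6.
Oliver predeceased; the 1/6 allotted to Oliver's branch passes to Oliver's issue by representation.
Tessa's line is the sole branch at this level, so the full 1/6 passes to Tessa's issue by representation.
Kenneth is the sole taker at this level and receives the full 1/6.

Harriet 1/6; Kenneth 1/6; Nora 1/6; Prudence 1/3; Rose 1/6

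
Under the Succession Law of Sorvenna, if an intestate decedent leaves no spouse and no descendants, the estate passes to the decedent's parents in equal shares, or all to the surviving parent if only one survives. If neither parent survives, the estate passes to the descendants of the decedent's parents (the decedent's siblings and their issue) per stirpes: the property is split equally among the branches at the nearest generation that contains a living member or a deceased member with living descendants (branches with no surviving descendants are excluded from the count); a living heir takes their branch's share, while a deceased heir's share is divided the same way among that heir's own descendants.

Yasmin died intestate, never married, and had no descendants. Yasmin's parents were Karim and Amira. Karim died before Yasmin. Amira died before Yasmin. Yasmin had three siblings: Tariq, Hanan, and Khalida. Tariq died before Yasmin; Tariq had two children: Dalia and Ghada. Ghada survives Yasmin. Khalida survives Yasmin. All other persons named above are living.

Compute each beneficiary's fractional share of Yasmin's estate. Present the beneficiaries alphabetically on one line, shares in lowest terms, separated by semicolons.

Dalia 1/6; Ghada 1/6; Hanan 1/3; Khalida 1/3

Neither parent survives and there are no descendants, so the estate passes to Yasmin's siblings and their issue per stirpes.
The estate is divided into 3 equal shares of 1/3 among Tariq, Hanan, Khalida.
Tariq predeceased; the 1/3 allotted to Tariq's branch passes to Tariq's issue by representation.
The 1/3 is divided into 2 equal shares of 1/6 among Dalia, Ghada.
Dalia is living and takes 1/6.
Ghada is living and takes 1/6.
Hanan is living and takes 1/3.
Khalida is living and takes 1/3.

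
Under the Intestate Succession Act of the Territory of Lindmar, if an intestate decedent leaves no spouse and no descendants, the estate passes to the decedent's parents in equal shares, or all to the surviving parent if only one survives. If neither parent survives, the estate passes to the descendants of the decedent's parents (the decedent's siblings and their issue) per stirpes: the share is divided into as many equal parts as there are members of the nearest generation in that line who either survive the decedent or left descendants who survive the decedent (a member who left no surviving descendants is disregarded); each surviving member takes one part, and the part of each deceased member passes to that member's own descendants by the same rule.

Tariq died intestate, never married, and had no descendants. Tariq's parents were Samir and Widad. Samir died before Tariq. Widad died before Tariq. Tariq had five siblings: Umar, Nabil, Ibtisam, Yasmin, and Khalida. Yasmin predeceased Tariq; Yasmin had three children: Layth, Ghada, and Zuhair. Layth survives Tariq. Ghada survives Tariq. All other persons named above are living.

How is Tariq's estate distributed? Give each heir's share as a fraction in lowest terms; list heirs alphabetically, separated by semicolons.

Neither parent survives and there are no descendants, so the estate passes to Tariq's siblings and their issue per stirpes.
The estate is divided into 5 equal shares of 1/5 among Umar, Nabil, Ibtisam, Yasmin, Khalida.
Umar is living and takes 1/5.
Nabil is living and takes 1/5.
Ibtisam is living and takes 1/5.
Yasmin predeceased; the 1/5 allotted to Yasmin's branch passes to Yasmin's issue by representation.
The 1/5 is divided into 3 equal shares of 1/15 among Layth, Ghada, Zuhair.
Layth is living and takes 1/15.
Ghada is living and takes 1/15.
Zuhair is living and takes 1/15.
Khalida is living and takes 1/5.

Ghada 1/15; Ibtisam 1/5; Khalida 1/5; Layth 1/15; Nabil 1/5; Umar 1/5; Zuhair 1/15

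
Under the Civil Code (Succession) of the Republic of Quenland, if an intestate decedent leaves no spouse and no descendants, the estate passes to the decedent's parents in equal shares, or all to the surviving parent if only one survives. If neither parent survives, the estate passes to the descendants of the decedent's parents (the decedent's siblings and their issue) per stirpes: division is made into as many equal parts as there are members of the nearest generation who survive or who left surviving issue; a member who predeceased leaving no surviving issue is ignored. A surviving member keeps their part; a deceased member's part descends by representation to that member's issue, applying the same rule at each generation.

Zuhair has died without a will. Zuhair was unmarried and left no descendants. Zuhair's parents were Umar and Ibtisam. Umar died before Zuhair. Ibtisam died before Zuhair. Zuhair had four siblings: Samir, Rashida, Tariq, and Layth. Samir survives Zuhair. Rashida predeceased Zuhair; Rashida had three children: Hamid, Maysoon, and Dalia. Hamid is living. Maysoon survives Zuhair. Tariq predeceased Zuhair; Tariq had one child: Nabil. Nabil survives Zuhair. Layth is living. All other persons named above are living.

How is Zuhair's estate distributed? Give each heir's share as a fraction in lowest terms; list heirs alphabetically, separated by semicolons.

Neither parent survives and there are no descendants, so the estate passes to Zuhair's siblings and their issue per stirpes.
The estate is divided into 4 equal shares of 1/4 among Samir, Rashida, Tariq, Layth.
Samir is living and takes 1/4.
Rashida predeceased; the 1/4 allotted to Rashida's branch passes to Rashida's issue by representation.
The 1/4 is divided into 3 equal shares of 1/12 among Hamid, Maysoon, Dalia.
Hamid is living and takes 1/12.
Maysoon is living and takes 1/12.
Dalia is living and takes 1/12.
Tariq predeceased; the 1/4 allotted to Tariq's branch passes to Tariq's issue by representation.
Nabil is the sole taker at this level and receives the full 1/4.
Layth is living and takes 1/4.

Dalia 1/12; Hamid 1/12; Layth 1/4; Maysoon 1/12; Nabil 1/4; Samir 1/4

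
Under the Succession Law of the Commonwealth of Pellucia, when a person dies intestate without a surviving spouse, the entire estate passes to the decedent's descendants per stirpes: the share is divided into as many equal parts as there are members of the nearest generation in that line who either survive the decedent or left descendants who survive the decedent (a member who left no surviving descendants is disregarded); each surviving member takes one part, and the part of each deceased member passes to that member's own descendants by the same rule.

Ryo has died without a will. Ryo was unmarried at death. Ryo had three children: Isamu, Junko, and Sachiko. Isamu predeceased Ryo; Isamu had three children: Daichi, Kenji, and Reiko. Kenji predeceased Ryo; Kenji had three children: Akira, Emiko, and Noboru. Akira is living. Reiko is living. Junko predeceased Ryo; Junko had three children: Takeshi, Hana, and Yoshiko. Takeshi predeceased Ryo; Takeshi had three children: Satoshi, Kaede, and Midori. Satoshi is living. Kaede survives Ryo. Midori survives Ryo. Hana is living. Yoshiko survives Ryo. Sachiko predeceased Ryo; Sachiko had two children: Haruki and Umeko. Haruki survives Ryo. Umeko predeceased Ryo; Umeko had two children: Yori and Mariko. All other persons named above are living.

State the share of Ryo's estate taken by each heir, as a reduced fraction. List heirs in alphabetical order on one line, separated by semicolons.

Akira 1/27; Daichi 1/9; Emiko 1/27; Hana 1/9; Haruki 1/6; Kaede 1/27; Mariko 1/12; Midori 1/27; Noboru 1/27; Reiko 1/9; Satoshi 1/27; Yori 1/12; Yoshiko 1/9

There is no surviving spouse, so the entire estate passes to Ryo's descendants per stirpes.
The estate is divided into 3 equal shares of 1/3 among Isamu, Junko, Sachiko.
Isamu predeceased; the 1/3 allotted to Isamu's branch passes to Isamu's issue by representation.
The 1/3 is divided into 3 equal shares of 1/9 among Daichi, Kenji, Reiko.
Daichi is living and takes 1/9.
Kenji predeceased; the 1/9 allotted to Kenji's branch passes to Kenji's issue by representation.
The 1/9 is divided into 3 equal shares of 1/27 among Akira, Emiko, Noboru.
Akira is living and takes 1/27.
Emiko is living and takes 1/27.
Noboru is living and takes 1/27.
Reiko is living and takes 1/9.
Junko predeceased; the 1/3 allotted to Junko's branch passes to Junko's issue by representation.
The 1/3 is divided into 3 equal shares of 1/9 among Takeshi, Hana, Yoshiko.
Takeshi predeceased; the 1/9 allotted to Takeshi's branch passes to Takeshi's issue by representation.
The 1/9 is divided into 3 equal shares of 1/27 among Satoshi, Kaede, Midori.
Satoshi is living and takes 1/27.
Kaede is living and takes 1/27.
Midori is living and takes 1/27.
Hana is living and takes 1/9.
Yoshiko is living and takes 1/9.
Sachiko predeceased; the 1/3 allotted to Sachiko's branch passes to Sachiko's issue by representation.
The 1/3 is divided into 2 equal shares of 1/6 among Haruki, Umeko.
Haruki is living and takes 1/6.
Umeko predeceased; the 1/6 allotted to Umeko's branch passes to Umeko's issue by representation.
The 1/6 is divided into 2 equal shares of 1/12 among Yori, Mariko.
Yori is living and takes 1/12.
Mariko is living and takes 1/12.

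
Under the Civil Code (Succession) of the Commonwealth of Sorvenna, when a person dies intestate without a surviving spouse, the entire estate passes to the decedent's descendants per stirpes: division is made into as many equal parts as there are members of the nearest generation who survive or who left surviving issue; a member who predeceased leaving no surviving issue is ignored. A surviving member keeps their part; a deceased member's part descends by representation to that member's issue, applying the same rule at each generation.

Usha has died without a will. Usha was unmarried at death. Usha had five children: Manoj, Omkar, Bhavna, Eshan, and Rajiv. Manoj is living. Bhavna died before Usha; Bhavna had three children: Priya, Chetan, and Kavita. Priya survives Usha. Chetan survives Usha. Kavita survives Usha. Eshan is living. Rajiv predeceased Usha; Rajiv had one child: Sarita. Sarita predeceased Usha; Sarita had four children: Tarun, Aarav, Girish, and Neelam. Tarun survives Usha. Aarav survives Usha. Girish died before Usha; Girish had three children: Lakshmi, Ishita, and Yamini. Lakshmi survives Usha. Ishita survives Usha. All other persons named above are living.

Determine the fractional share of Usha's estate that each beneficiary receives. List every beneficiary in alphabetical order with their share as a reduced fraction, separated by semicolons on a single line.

There is no surviving spouse, so the entire estate passes to Usha's descendants per stirpes.
The estate is divided into 5 equal shares of 1/5 among Manoj, Omkar, Bhavna, Eshan, Rajiv.
Manoj is living and takes 1/5.
Omkar is living and takes 1/5.
Bhavna predeceased; the 1/5 allotted to Bhavna's branch passes to Bhavna's issue by representation.
The 1/5 is divided into 3 equal shares of 1/15 among Priya, Chetan, Kavita.
Priya is living and takes 1/15.
Chetan is living and takes 1/15.
Kavita is living and takes 1/15.
Eshan is living and takes 1/5.
Rajiv predeceased; the 1/5 allotted to Rajiv's branch passes to Rajiv's issue by representation.
Sarita's line is the sole branch at this level, so the full 1/5 passes to Sarita's issue by representation.
The 1/5 is divided into 4 equal shares of 1/20 among Tarun, Aarav, Girish, Neelam.
Tarun is living and takes 1/20.
Aarav is living and takes 1/20.
Girish predeceased; the 1/20 allotted to Girish's branch passes to Girish's issue by representation.
The 1/20 is divided into 3 equal shares of 1/60 among Lakshmi, Ishita, Yamini.
Lakshmi is living and takes 1/60.
Ishita is living and takes 1/60.
Yamini is living and takes 1/60.
Neelam is living and takes 1/20.

Aarav 1/20; Chetan 1/15; Eshan 1/5; Ishita 1/60; Kavita 1/15; Lakshmi 1/60; Manoj 1/5; Neelam 1/20; Omkar 1/5; Priya 1/15; Tarun 1/20; Yamini 1/60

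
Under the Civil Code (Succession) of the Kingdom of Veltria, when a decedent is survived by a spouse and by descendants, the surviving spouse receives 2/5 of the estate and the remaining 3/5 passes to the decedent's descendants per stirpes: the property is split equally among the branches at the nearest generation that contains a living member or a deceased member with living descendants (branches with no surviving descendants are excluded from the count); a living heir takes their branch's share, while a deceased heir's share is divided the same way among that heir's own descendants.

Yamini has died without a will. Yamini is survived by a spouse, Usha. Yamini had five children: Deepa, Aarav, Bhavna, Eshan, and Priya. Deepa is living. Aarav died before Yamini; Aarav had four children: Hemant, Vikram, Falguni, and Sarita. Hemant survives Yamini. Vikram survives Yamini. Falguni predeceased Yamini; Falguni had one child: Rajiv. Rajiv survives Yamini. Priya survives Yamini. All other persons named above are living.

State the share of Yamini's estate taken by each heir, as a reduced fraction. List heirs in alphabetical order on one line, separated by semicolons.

Bhavna 3/25; Deepa 3/25; Eshan 3/25; Hemant 3/100; Priya 3/25; Rajiv 3/100; Sarita 3/100; Usha 2/5; Vikram 3/100

Usha, as surviving spouse, takes 2/5.
The remaining 3/5 passes to Yamini's descendants per stirpes.
The 3/5 is divided into 5 equal shares of 3/25 among Deepa, Aarav, Bhavna, Eshan, Priya.
Deepa is living and takes 3/25.
Aarav predeceased; the 3/25 allotted to Aarav's branch passes to Aarav's issue by representation.
The 3/25 is divided into 4 equal shares of 3/100 among Hemant, Vikram, Falguni, Sarita.
Hemant is living and takes 3/100.
Vikram is living and takes 3/100.
Falguni predeceased; the 3/100 allotted to Falguni's branch passes to Falguni's issue by representation.
Rajiv is the sole taker at this level and receives the full 3/100.
Sarita is living and takes 3/100.
Bhavna is living and takes 3/25.
Eshan is living and takes 3/25.
Priya is living and takes 3/25.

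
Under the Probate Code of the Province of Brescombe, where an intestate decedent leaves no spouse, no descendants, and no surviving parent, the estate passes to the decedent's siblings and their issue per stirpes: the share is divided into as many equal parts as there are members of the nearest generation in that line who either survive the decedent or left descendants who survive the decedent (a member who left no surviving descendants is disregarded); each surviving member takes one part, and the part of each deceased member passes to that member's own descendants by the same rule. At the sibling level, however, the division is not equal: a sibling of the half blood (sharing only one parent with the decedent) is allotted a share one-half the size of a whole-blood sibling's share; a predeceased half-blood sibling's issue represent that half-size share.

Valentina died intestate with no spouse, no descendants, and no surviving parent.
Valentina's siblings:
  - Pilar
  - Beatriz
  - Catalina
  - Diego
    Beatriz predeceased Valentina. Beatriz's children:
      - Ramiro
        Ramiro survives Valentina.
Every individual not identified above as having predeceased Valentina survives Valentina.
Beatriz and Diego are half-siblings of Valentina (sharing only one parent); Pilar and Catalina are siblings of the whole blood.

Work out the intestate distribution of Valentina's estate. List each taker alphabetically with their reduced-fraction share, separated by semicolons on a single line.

No spouse, descendants, or parent survives, so the estate passes to Valentina's siblings per stirpes.
Half-blood siblings count for one-half the weight of whole-blood siblings at the initial division.
Dividing 1 in proportion to weights (total weight 3): Pilar (weight 1) → 1/3; Beatriz (weight 1/2) → 1/6; Catalina (weight 1) → 1/3; Diego (weight 1/2) → 1/6.
Pilar is living and takes 1/3.
Beatriz predeceased; the 1/6 allotted to Beatriz's branch passes to Beatriz's issue by representation.
Ramiro is the sole taker at this level and receives the full 1/6.
Catalina is living and takes 1/3.
Diego is living and takes 1/6.

Catalina 1/3; Diego 1/6; Pilar 1/3; Ramiro 1/6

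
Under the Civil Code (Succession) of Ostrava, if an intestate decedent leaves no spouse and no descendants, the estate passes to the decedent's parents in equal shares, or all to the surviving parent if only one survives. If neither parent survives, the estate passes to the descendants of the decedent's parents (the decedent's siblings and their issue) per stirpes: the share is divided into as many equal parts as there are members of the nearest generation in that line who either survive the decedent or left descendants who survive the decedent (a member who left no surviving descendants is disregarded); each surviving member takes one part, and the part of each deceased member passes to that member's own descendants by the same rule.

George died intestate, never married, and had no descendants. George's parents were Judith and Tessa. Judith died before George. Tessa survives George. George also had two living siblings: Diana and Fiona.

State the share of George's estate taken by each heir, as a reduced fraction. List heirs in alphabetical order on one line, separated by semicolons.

Only one parent, Tessa, survives, so Tessa takes the entire estate. The siblings take nothing because a surviving parent has priority.

Tessa 1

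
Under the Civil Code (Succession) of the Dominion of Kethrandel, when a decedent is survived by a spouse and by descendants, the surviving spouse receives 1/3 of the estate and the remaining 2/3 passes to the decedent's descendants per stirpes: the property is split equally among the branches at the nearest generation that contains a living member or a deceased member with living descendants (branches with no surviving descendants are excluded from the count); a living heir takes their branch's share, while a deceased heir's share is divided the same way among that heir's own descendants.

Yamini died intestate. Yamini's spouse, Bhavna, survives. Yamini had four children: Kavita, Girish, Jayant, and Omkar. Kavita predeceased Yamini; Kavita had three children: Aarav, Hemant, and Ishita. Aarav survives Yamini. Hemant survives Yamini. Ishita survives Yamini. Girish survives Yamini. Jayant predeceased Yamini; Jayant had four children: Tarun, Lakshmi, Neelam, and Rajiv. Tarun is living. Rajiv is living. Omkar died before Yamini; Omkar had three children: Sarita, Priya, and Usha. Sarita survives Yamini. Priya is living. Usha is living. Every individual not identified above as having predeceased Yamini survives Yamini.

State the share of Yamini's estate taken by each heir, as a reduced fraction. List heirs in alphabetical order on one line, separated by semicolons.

Bhavna, as surviving spouse, takes 1/3.
The remaining 2/3 passes to Yamini's descendants per stirpes.
The 2/3 is divided into 4 equal shares of 1/6 among Kavita, Girish, Jayant, Omkar.
Kavita predeceased; the 1/6 allotted to Kavita's branch passes to Kavita's issue by representation.
The 1/6 is divided into 3 equal shares of 1/18 among Aarav, Hemant, Ishita.
Aarav is living and takes 1/18.
Hemant is living and takes 1/18.
Ishita is living and takes 1/18.
Girish is living and takes 1/6.
Jayant predeceased; the 1/6 allotted to Jayant's branch passes to Jayant's issue by representation.
The 1/6 is divided into 4 equal shares of 1/24 among Tarun, Lakshmi, Neelam, Rajiv.
Tarun is living and takes 1/24.
Lakshmi is living and takes 1/24.
Neelam is living and takes 1/24.
Rajiv is living and takes 1/24.
Omkar predeceased; the 1/6 allotted to Omkar's branch passes to Omkar's issue by representation.
The 1/6 is divided into 3 equal shares of 1/18 among Sarita, Priya, Usha.
Sarita is living and takes 1/18.
Priya is living and takes 1/18.
Usha is living and takes 1/18.

Aarav 1/18; Bhavna 1/3; Girish 1/6; Hemant 1/18; Ishita 1/18; Lakshmi 1/24; Neelam 1/24; Priya 1/18; Rajiv 1/24; Sarita 1/18; Tarun 1/24; Usha 1/18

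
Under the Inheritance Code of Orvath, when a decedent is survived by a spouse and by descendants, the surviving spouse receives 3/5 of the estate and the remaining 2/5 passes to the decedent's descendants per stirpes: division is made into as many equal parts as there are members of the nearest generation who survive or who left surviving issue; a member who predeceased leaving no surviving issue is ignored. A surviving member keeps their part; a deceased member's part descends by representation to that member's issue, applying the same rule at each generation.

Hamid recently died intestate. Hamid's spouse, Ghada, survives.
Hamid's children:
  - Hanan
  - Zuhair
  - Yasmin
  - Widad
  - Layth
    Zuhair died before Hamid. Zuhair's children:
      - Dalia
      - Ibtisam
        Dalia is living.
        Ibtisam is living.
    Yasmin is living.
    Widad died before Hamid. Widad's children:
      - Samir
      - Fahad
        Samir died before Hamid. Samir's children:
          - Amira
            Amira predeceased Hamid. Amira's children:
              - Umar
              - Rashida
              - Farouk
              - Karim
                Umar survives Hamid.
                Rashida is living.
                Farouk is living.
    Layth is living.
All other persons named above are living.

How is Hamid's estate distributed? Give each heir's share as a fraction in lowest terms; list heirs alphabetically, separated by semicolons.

Dalia 1/25; Fahad 1/25; Farouk 1/100; Ghada 3/5; Hanan 2/25; Ibtisam 1/25; Karim 1/100; Layth 2/25; Rashida 1/100; Umar 1/100; Yasmin 2/25

Ghada, as surviving spouse, takes 3/5.
The remaining 2/5 passes to Hamid's descendants per stirpes.
The 2/5 is divided into 5 equal shares of 2/25 among Hanan, Zuhair, Yasmin, Widad, Layth.
Hanan is living and takes 2/25.
Zuhair predeceased; the 2/25 allotted to Zuhair's branch passes to Zuhair's issue by representation.
The 2/25 is divided into 2 equal shares of 1/25 among Dalia, Ibtisam.
Dalia is living and takes 1/25.
Ibtisam is living and takes 1/25.
Yasmin is living and takes 2/25.
Widad predeceased; the 2/25 allotted to Widad's branch passes to Widad's issue by representation.
The 2/25 is divided into 2 equal shares of 1/25 among Samir, Fahad.
Samir predeceased; the 1/25 allotted to Samir's branch passes to Samir's issue by representation.
Amira's line is the sole branch at this level, so the full 1/25 passes to Amira's issue by representation.
The 1/25 is divided into 4 equal shares of 1/100 among Umar, Rashida, Farouk, Karim.
Umar is living and takes 1/100.
Rashida is living and takes 1/100.
Farouk is living and takes 1/100.
Karim is living and takes 1/100.
Fahad is living and takes 1/25.
Layth is living and takes 2/25.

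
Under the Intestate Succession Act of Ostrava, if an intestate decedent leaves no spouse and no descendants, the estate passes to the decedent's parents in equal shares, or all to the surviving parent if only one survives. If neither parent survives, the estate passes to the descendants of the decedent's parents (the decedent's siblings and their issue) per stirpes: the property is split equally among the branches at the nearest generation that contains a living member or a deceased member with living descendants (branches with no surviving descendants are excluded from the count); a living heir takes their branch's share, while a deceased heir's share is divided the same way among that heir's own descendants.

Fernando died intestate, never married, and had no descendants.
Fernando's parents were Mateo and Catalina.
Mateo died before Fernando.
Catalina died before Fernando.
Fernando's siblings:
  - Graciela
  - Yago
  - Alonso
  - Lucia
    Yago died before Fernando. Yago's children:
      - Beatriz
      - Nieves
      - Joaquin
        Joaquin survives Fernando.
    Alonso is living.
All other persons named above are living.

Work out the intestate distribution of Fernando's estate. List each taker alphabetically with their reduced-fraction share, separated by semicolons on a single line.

Neither parent survives and there are no descendants, so the estate passes to Fernando's siblings and their issue per stirpes.
The estate is divided into 4 equal shares of 1/4 among Graciela, Yago, Alonso, Lucia.
Graciela is living and takes 1/4.
Yago predeceased; the 1/4 allotted to Yago's branch passes to Yago's issue by representation.
The 1/4 is divided into 3 equal shares of 1/12 among Beatriz, Nieves, Joaquin.
Beatriz is living and takes 1/12.
Nieves is living and takes 1/12.
Joaquin is living and takes 1/12.
Alonso is living and takes 1/4.
Lucia is living and takes 1/4.

Alonso 1/4; Beatriz 1/12; Graciela 1/4; Joaquin 1/12; Lucia 1/4; Nieves 1/12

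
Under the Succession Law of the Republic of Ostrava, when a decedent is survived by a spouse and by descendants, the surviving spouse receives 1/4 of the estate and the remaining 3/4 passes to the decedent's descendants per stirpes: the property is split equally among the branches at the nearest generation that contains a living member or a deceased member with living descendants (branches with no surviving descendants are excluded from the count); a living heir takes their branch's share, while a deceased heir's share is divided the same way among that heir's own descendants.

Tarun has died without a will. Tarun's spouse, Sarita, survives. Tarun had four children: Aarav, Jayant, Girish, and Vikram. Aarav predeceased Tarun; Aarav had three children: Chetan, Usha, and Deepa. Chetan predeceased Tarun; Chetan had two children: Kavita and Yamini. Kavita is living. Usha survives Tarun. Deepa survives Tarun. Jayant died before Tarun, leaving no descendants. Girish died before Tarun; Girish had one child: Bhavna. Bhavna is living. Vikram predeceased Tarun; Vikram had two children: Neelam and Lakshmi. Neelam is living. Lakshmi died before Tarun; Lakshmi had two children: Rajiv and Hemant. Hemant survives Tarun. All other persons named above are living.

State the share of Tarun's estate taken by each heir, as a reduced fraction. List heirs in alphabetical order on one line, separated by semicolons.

Sarita, as surviving spouse, takes 1/4.
The remaining 3/4 passes to Tarun's descendants per stirpes.
Jayant left no surviving issue, so that branch lapses and is disregarded.
The 3/4 is divided into 3 equal shares of 1/4 among Aarav, Girish, Vikram.
Aarav predeceased; the 1/4 allotted to Aarav's branch passes to Aarav's issue by representation.
The 1/4 is divided into 3 equal shares of 1/12 among Chetan, Usha, Deepa.
Chetan predeceased; the 1/12 allotted to Chetan's branch passes to Chetan's issue by representation.
The 1/12 is divided into 2 equal shares of 1/24 among Kavita, Yamini.
Kavita is living and takes 1/24.
Yamini is living and takes 1/24.
Usha is living and takes 1/12.
Deepa is living and takes 1/12.
Girish predeceased; the 1/4 allotted to Girish's branch passes to Girish's issue by representation.
Bhavna is the sole taker at this level and receives the full 1/4.
Vikram predeceased; the 1/4 allotted to Vikram's branch passes to Vikram's issue by representation.
The 1/4 is divided into 2 equal shares of 1/8 among Neelam, Lakshmi.
Neelam is living and takes 1/8.
Lakshmi predeceased; the 1/8 allotted to Lakshmi's branch passes to Lakshmi's issue by representation.
The 1/8 is divided into 2 equal shares of 1/16 among Rajiv, Hemant.
Rajiv is living and takes 1/16.
Hemant is living and takes 1/16.

Bhavna 1/4; Deepa 1/12; Hemant 1/16; Kavita 1/24; Neelam 1/8; Rajiv 1/16; Sarita 1/4; Usha 1/12; Yamini 1/24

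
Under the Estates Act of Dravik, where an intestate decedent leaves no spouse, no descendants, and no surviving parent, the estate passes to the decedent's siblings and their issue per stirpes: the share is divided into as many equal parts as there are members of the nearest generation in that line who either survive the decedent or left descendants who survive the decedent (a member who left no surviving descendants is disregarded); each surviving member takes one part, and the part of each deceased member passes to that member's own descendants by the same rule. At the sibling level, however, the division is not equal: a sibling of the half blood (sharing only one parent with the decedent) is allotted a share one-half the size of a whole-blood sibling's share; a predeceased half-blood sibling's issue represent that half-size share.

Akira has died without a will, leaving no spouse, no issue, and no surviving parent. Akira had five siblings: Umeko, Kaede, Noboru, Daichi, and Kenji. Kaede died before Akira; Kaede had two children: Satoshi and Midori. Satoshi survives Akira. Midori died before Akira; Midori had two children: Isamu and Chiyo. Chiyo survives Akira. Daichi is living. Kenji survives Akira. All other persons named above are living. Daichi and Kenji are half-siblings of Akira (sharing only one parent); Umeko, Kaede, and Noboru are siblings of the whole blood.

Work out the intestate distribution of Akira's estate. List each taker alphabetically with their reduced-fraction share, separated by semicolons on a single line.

No spouse, descendants, or parent survives, so the estate passes to Akira's siblings per stirpes.
Half-blood siblings count for one-half the weight of whole-blood siblings at the initial division.
Dividing 1 in proportion to weights (total weight 4): Umeko (weight 1) → 1/4; Kaede (weight 1) → 1/4; Noboru (weight 1) → 1/4; Daichi (weight 1/2) → 1/8; Kenji (weight 1/2) → 1/8.
Umeko is living and takes 1/4.
Kaede predeceased; the 1/4 allotted to Kaede's branch passes to Kaede's issue by representation.
The 1/4 is divided into 2 equal shares of 1/8 among Satoshi, Midori.
Satoshi is living and takes 1/8.
Midori predeceased; the 1/8 allotted to Midori's branch passes to Midori's issue by representation.
The 1/8 is divided into 2 equal shares of 1/16 among Isamu, Chiyo.
Isamu is living and takes 1/16.
Chiyo is living and takes 1/16.
Noboru is living and takes 1/4.
Daichi is living and takes 1/8.
Kenji is living and takes 1/8.

Chiyo 1/16; Daichi 1/8; Isamu 1/16; Kenji 1/8; Noboru 1/4; Satoshi 1/8; Umeko 1/4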